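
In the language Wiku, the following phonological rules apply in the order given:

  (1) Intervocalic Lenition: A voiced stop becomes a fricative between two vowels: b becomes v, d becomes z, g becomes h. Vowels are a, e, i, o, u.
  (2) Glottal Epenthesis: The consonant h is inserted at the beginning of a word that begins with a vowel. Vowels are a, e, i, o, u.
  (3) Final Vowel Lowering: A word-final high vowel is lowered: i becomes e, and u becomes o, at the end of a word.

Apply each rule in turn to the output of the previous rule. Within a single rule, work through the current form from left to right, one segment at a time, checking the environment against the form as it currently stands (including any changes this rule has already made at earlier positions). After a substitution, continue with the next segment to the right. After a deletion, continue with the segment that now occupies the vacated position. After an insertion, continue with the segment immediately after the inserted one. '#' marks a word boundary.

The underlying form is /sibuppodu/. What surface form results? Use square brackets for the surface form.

[sivuppozo]

(1) Intervocalic Lenition: [sibuppodu] → [sivuppozu]
(2) Glottal Epenthesis: no change — [sivuppozu]
(3) Final Vowel Lowering: [sivuppozu] → [sivuppozo]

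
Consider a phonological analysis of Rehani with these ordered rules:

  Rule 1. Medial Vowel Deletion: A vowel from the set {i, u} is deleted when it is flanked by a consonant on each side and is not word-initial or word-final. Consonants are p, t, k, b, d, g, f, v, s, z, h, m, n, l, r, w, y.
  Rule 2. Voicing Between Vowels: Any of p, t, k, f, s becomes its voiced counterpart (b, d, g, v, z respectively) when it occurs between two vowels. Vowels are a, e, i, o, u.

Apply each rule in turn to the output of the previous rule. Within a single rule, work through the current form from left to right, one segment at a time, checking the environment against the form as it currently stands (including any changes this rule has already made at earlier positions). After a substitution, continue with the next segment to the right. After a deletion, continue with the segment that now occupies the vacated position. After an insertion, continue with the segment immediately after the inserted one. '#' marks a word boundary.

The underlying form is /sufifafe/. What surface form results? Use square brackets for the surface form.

[sffave]

Rule 1 Medial Vowel Deletion: [sufifafe] → [sffafe]
Rule 2 Voicing Between Vowels: [sffafe] → [sffave]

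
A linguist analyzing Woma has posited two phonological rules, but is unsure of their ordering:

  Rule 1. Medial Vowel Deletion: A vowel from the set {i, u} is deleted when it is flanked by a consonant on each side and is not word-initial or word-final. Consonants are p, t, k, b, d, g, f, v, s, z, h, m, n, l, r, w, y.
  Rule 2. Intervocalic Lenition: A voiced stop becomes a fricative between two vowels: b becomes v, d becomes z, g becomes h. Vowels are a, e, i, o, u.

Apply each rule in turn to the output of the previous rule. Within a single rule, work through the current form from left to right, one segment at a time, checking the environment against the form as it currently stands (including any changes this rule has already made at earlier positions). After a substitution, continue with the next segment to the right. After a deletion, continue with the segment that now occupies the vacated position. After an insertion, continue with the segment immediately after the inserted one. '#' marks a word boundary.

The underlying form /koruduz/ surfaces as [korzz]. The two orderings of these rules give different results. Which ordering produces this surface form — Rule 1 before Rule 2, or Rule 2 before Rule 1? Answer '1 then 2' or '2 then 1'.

Order 1 then 2:
  1 Medial Vowel Deletion: [koruduz] → [kordz]
  2 Intervocalic Lenition: no change — [kordz]
  result: [kordz]
Order 2 then 1:
  2 Intervocalic Lenition: [koruduz] → [koruzuz]
  1 Medial Vowel Deletion: [koruzuz] → [korzz]
  result: [korzz]

2 then 1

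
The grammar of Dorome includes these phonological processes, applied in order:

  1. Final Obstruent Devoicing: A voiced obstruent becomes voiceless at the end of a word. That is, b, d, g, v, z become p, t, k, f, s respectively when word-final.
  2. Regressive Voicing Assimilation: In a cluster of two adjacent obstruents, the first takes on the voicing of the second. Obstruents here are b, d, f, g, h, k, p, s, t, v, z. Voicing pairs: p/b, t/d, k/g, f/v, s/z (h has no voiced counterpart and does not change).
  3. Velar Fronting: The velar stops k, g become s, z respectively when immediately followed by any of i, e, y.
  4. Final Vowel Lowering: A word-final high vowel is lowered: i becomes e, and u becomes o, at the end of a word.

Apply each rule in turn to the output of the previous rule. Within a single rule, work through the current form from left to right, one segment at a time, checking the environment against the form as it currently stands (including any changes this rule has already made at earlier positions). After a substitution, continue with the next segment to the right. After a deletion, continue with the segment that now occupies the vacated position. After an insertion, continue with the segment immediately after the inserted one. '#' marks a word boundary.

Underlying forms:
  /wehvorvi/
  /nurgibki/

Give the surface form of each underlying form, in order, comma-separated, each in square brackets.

/wehvorvi/:
  1 Final Obstruent Devoicing: no change — [wehvorvi]
  2 Regressive Voicing Assimilation: no change — [wehvorvi]
  3 Velar Fronting: no change — [wehvorvi]
  4 Final Vowel Lowering: [wehvorvi] → [wehvorve]
/nurgibki/:
  1 Final Obstruent Devoicing: no change — [nurgibki]
  2 Regressive Voicing Assimilation: [nurgibki] → [nurgipki]
  3 Velar Fronting: [nurgipki] → [nurzipsi]
  4 Final Vowel Lowering: [nurzipsi] → [nurzipse]

[wehvorve], [nurzipse]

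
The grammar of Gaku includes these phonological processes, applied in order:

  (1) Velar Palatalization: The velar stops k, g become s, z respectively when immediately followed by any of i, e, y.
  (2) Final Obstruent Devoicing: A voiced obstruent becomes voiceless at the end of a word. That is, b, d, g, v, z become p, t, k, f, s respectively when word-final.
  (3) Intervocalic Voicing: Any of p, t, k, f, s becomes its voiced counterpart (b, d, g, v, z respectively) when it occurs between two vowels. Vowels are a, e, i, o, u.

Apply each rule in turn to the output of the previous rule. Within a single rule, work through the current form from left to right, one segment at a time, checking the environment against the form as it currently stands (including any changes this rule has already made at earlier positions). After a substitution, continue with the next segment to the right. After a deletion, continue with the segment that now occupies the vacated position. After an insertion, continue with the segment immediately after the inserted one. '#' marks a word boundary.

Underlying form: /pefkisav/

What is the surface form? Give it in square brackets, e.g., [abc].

[pefsizaf]

(1) Velar Palatalization: [pefkisav] → [pefsisav]
(2) Final Obstruent Devoicing: [pefsisav] → [pefsisaf]
(3) Intervocalic Voicing: [pefsisaf] → [pefsizaf]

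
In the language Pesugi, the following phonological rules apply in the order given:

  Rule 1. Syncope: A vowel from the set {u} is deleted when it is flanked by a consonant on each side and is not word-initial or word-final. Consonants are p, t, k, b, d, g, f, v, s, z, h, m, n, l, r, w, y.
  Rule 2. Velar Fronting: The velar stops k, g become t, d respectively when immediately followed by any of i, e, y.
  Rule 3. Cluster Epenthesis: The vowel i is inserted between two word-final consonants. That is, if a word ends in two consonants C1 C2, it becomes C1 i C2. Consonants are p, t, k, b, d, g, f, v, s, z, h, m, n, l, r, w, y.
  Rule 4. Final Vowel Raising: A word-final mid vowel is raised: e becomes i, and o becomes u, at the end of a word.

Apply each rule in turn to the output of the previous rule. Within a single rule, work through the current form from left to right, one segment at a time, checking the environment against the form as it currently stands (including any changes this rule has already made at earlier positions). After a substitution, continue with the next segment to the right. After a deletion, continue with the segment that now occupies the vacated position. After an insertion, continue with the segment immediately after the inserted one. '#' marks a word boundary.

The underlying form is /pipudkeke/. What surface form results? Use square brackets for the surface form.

[pipdteti]

Rule 1 Syncope: [pipudkeke] → [pipdkeke]
Rule 2 Velar Fronting: [pipdkeke] → [pipdtete]
Rule 3 Cluster Epenthesis: no change — [pipdtete]
Rule 4 Final Vowel Raising: [pipdtete] → [pipdteti]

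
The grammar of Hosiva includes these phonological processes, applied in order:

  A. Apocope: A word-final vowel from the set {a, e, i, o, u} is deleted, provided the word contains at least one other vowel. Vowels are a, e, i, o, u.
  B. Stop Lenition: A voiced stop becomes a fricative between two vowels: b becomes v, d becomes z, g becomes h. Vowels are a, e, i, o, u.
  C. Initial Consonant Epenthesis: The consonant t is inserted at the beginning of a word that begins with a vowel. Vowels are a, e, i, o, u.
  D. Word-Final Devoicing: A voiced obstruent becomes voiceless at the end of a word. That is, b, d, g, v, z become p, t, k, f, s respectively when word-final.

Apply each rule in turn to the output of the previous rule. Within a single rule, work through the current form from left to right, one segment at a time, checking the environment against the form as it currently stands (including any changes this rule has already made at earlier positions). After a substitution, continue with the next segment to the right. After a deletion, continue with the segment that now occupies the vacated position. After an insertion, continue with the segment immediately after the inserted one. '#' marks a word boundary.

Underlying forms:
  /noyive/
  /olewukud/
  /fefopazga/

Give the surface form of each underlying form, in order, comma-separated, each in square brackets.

[noyif], [tolewukut], [fefopazk]

/noyive/:
  A Apocope: [noyive] → [noyiv]
  B Stop Lenition: no change — [noyiv]
  C Initial Consonant Epenthesis: no change — [noyiv]
  D Word-Final Devoicing: [noyiv] → [noyif]
/olewukud/:
  A Apocope: no change — [olewukud]
  B Stop Lenition: no change — [olewukud]
  C Initial Consonant Epenthesis: [olewukud] → [tolewukud]
  D Word-Final Devoicing: [tolewukud] → [tolewukut]
/fefopazga/:
  A Apocope: [fefopazga] → [fefopazg]
  B Stop Lenition: no change — [fefopazg]
  C Initial Consonant Epenthesis: no change — [fefopazg]
  D Word-Final Devoicing: [fefopazg] → [fefopazk]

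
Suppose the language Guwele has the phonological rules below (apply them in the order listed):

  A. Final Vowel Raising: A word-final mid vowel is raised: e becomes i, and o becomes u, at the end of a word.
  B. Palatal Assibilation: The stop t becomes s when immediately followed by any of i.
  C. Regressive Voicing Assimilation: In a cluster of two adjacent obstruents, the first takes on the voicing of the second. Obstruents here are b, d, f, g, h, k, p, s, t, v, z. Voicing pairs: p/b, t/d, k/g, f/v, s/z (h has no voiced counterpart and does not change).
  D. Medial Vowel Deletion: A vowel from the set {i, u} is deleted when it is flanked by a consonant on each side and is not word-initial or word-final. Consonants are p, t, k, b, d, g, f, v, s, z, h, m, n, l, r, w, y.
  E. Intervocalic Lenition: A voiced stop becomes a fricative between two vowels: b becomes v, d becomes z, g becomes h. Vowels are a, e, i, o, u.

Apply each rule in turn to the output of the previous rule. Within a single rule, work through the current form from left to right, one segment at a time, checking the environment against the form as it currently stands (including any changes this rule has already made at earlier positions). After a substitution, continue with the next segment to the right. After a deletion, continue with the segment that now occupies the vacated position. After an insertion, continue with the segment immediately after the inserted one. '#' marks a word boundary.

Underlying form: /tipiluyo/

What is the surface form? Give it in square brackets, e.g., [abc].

A Final Vowel Raising: [tipiluyo] → [tipiluyu]
B Palatal Assibilation: [tipiluyu] → [sipiluyu]
C Regressive Voicing Assimilation: no change — [sipiluyu]
D Medial Vowel Deletion: [sipiluyu] → [splyu]
E Intervocalic Lenition: no change — [splyu]

[splyu]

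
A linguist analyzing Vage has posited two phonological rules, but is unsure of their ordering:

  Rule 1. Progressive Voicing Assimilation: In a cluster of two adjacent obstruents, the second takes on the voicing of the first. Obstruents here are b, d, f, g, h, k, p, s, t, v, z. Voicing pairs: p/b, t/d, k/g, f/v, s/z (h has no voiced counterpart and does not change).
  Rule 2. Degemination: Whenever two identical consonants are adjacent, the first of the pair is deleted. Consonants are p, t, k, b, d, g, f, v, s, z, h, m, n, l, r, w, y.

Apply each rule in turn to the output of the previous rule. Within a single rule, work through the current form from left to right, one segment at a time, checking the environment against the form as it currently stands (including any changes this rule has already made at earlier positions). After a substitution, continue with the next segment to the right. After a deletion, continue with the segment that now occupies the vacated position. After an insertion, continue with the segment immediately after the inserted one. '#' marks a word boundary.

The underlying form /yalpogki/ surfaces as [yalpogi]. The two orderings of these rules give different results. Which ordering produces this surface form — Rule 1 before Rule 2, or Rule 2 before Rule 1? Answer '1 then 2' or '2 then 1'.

1 then 2

Order 1 then 2:
  1 Progressive Voicing Assimilation: [yalpogki] → [yalpoggi]
  2 Degemination: [yalpoggi] → [yalpogi]
  result: [yalpogi]
Order 2 then 1:
  2 Degemination: no change — [yalpogki]
  1 Progressive Voicing Assimilation: [yalpogki] → [yalpoggi]
  result: [yalpoggi]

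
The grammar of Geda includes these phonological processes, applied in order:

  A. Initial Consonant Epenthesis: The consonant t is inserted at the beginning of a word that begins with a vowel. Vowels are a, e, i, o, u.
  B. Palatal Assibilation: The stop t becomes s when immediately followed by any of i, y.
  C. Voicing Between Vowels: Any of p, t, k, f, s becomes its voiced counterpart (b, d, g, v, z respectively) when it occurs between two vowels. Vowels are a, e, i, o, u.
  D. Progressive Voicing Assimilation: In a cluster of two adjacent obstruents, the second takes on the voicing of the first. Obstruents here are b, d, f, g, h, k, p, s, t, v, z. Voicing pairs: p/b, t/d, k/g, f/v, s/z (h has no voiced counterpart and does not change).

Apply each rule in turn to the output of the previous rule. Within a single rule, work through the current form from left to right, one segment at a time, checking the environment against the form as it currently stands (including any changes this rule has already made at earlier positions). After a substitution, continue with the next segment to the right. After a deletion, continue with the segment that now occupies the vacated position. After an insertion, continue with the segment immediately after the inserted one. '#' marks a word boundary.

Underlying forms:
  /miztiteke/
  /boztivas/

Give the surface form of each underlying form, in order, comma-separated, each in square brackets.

[mizzidege], [bozzivas]

/miztiteke/:
  A Initial Consonant Epenthesis: no change — [miztiteke]
  B Palatal Assibilation: [miztiteke] → [mizsiteke]
  C Voicing Between Vowels: [mizsiteke] → [mizsidege]
  D Progressive Voicing Assimilation: [mizsidege] → [mizzidege]
/boztivas/:
  A Initial Consonant Epenthesis: no change — [boztivas]
  B Palatal Assibilation: [boztivas] → [bozsivas]
  C Voicing Between Vowels: no change — [bozsivas]
  D Progressive Voicing Assimilation: [bozsivas] → [bozzivas]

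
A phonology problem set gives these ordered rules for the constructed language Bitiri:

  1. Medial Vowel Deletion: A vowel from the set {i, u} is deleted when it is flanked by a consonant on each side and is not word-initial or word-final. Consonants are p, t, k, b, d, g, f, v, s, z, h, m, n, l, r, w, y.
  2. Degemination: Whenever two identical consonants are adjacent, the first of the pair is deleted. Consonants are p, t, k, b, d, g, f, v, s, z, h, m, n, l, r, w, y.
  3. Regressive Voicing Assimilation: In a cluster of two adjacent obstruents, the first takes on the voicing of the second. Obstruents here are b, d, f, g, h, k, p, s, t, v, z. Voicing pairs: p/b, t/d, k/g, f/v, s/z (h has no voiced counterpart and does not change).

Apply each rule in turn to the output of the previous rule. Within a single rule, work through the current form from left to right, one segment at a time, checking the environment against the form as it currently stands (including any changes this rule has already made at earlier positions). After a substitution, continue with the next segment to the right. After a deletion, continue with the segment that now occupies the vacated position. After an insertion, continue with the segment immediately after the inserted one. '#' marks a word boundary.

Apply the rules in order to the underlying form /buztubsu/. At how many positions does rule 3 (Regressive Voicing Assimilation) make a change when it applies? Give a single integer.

1 Medial Vowel Deletion: [buztubsu] → [bztbsu]
2 Degemination: no change — [bztbsu]
3 Regressive Voicing Assimilation: [bztbsu] → [bsdpsu]
Rule 3 changed 3 position(s).

3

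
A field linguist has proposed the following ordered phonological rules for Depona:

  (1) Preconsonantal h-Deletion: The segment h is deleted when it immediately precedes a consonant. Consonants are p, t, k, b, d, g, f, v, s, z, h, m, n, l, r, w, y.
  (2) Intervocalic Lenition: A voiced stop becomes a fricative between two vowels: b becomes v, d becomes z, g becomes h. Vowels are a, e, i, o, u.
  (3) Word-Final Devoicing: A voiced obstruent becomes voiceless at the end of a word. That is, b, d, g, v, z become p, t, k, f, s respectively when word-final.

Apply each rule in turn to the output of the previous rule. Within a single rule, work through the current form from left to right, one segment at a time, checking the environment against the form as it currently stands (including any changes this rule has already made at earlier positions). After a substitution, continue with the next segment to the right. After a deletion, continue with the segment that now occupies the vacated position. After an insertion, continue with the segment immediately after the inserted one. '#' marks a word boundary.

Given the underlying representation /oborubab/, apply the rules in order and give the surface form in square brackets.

(1) Preconsonantal h-Deletion: no change — [oborubab]
(2) Intervocalic Lenition: [oborubab] → [ovoruvab]
(3) Word-Final Devoicing: [ovoruvab] → [ovoruvap]

[ovoruvap]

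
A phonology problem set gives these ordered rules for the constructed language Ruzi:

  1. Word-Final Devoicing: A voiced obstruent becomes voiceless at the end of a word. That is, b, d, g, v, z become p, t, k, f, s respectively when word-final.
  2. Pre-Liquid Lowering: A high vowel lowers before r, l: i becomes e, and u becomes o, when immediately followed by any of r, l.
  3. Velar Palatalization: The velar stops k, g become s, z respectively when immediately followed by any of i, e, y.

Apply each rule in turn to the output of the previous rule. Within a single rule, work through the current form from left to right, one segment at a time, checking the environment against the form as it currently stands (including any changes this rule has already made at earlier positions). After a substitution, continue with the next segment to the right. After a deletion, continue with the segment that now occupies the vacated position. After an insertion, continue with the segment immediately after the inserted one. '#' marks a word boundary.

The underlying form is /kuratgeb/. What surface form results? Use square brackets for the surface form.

[koratzep]

1 Word-Final Devoicing: [kuratgeb] → [kuratgep]
2 Pre-Liquid Lowering: [kuratgep] → [koratgep]
3 Velar Palatalization: [koratgep] → [koratzep]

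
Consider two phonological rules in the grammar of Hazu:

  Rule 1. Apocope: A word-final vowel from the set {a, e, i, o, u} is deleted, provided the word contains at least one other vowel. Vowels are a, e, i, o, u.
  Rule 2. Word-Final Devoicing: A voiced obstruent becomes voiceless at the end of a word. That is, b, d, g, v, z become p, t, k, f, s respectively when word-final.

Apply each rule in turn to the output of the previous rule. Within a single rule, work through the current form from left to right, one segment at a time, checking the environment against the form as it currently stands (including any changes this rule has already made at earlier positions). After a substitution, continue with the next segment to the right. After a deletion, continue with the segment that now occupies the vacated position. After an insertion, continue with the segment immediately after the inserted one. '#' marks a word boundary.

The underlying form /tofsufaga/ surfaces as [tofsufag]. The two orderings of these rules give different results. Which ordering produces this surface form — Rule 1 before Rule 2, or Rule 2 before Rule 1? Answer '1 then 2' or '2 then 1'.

Order 1 then 2:
  1 Apocope: [tofsufaga] → [tofsufag]
  2 Word-Final Devoicing: [tofsufag] → [tofsufak]
  result: [tofsufak]
Order 2 then 1:
  2 Word-Final Devoicing: no change — [tofsufaga]
  1 Apocope: [tofsufaga] → [tofsufag]
  result: [tofsufag]

2 then 1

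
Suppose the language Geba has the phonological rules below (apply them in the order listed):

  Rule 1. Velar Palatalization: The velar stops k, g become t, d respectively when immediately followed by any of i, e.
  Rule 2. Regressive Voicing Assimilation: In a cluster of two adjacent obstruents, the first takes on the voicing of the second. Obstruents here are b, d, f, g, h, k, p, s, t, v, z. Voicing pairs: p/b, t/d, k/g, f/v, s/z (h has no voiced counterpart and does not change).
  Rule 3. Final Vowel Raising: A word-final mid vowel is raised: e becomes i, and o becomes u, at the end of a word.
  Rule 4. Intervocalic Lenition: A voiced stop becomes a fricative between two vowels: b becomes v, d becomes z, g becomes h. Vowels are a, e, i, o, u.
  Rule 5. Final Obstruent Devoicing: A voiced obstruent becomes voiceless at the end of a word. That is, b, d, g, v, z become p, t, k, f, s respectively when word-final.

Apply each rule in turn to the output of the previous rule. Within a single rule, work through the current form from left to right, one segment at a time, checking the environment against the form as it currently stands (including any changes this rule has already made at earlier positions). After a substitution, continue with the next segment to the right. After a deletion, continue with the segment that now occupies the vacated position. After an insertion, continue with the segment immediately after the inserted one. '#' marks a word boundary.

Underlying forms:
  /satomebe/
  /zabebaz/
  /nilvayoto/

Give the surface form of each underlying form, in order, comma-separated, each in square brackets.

[satomevi], [zavevas], [nilvayotu]

/satomebe/:
  Rule 1 Velar Palatalization: no change — [satomebe]
  Rule 2 Regressive Voicing Assimilation: no change — [satomebe]
  Rule 3 Final Vowel Raising: [satomebe] → [satomebi]
  Rule 4 Intervocalic Lenition: [satomebi] → [satomevi]
  Rule 5 Final Obstruent Devoicing: no change — [satomevi]
/zabebaz/:
  Rule 1 Velar Palatalization: no change — [zabebaz]
  Rule 2 Regressive Voicing Assimilation: no change — [zabebaz]
  Rule 3 Final Vowel Raising: no change — [zabebaz]
  Rule 4 Intervocalic Lenition: [zabebaz] → [zavevaz]
  Rule 5 Final Obstruent Devoicing: [zavevaz] → [zavevas]
/nilvayoto/:
  Rule 1 Velar Palatalization: no change — [nilvayoto]
  Rule 2 Regressive Voicing Assimilation: no change — [nilvayoto]
  Rule 3 Final Vowel Raising: [nilvayoto] → [nilvayotu]
  Rule 4 Intervocalic Lenition: no change — [nilvayotu]
  Rule 5 Final Obstruent Devoicing: no change — [nilvayotu]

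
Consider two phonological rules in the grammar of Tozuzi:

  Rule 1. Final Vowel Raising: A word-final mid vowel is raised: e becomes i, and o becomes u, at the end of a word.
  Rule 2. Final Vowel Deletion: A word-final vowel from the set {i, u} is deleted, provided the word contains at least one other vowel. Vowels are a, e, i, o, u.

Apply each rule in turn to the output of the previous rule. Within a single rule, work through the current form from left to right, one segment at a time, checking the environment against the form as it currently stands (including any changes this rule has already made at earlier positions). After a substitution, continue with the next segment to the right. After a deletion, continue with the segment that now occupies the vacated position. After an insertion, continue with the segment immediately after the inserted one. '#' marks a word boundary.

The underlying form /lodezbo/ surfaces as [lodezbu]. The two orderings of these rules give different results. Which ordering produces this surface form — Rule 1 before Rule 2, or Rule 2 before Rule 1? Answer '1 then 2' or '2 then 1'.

Order 1 then 2:
  1 Final Vowel Raising: [lodezbo] → [lodezbu]
  2 Final Vowel Deletion: [lodezbu] → [lodezb]
  result: [lodezb]
Order 2 then 1:
  2 Final Vowel Deletion: no change — [lodezbo]
  1 Final Vowel Raising: [lodezbo] → [lodezbu]
  result: [lodezbu]

2 then 1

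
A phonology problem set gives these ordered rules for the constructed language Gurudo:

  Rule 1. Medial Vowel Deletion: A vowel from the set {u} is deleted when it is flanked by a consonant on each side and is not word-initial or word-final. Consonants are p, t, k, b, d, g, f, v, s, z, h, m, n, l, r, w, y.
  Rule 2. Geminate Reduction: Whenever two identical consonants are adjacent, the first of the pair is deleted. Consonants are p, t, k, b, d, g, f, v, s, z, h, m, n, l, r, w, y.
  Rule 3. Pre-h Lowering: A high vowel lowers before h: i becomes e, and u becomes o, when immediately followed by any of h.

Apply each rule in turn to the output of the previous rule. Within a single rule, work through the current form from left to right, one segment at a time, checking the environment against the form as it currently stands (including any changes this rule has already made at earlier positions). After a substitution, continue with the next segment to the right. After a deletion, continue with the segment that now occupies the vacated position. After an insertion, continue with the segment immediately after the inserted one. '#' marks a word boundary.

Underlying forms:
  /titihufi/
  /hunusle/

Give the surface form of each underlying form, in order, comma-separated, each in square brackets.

[titehfi], [hnsle]

/titihufi/:
  Rule 1 Medial Vowel Deletion: [titihufi] → [titihfi]
  Rule 2 Geminate Reduction: no change — [titihfi]
  Rule 3 Pre-h Lowering: [titihfi] → [titehfi]
/hunusle/:
  Rule 1 Medial Vowel Deletion: [hunusle] → [hnsle]
  Rule 2 Geminate Reduction: no change — [hnsle]
  Rule 3 Pre-h Lowering: no change — [hnsle]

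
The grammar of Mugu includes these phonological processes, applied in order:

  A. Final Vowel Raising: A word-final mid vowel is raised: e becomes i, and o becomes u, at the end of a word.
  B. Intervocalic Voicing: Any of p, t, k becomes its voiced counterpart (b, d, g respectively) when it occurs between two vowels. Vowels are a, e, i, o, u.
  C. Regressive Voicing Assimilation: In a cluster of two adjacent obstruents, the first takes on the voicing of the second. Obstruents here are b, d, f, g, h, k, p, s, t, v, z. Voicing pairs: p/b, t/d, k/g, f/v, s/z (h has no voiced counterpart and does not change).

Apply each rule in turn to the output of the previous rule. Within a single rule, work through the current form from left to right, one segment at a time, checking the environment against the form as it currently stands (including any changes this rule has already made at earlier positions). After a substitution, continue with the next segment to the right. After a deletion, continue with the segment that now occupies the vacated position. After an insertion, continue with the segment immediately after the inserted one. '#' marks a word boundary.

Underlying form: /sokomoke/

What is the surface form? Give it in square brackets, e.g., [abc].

A Final Vowel Raising: [sokomoke] → [sokomoki]
B Intervocalic Voicing: [sokomoki] → [sogomogi]
C Regressive Voicing Assimilation: no change — [sogomogi]

[sogomogi]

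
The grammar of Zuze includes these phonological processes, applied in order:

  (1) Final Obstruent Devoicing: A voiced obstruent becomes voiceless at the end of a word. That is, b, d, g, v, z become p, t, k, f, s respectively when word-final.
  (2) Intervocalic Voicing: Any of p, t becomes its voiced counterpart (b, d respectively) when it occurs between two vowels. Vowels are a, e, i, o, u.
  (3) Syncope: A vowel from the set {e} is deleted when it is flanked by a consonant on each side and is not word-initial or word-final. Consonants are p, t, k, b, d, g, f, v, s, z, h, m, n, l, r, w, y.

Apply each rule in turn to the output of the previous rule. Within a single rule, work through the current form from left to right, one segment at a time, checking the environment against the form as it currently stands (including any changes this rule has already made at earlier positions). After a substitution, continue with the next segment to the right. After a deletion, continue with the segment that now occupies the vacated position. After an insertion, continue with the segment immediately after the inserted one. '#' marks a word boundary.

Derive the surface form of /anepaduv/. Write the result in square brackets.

[anbaduf]

(1) Final Obstruent Devoicing: [anepaduv] → [anepaduf]
(2) Intervocalic Voicing: [anepaduf] → [anebaduf]
(3) Syncope: [anebaduf] → [anbaduf]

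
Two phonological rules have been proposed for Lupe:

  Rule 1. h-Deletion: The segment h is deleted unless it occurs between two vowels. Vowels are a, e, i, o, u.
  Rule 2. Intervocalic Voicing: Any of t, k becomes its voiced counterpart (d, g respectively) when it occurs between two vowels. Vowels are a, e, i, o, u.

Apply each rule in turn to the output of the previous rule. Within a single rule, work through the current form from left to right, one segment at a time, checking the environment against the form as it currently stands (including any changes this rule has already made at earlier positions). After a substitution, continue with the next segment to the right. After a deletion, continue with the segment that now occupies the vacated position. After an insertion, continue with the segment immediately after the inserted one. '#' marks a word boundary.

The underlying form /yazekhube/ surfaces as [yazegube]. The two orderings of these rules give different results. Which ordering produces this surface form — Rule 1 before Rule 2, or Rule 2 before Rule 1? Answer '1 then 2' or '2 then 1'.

Order 1 then 2:
  1 h-Deletion: [yazekhube] → [yazekube]
  2 Intervocalic Voicing: [yazekube] → [yazegube]
  result: [yazegube]
Order 2 then 1:
  2 Intervocalic Voicing: no change — [yazekhube]
  1 h-Deletion: [yazekhube] → [yazekube]
  result: [yazekube]

1 then 2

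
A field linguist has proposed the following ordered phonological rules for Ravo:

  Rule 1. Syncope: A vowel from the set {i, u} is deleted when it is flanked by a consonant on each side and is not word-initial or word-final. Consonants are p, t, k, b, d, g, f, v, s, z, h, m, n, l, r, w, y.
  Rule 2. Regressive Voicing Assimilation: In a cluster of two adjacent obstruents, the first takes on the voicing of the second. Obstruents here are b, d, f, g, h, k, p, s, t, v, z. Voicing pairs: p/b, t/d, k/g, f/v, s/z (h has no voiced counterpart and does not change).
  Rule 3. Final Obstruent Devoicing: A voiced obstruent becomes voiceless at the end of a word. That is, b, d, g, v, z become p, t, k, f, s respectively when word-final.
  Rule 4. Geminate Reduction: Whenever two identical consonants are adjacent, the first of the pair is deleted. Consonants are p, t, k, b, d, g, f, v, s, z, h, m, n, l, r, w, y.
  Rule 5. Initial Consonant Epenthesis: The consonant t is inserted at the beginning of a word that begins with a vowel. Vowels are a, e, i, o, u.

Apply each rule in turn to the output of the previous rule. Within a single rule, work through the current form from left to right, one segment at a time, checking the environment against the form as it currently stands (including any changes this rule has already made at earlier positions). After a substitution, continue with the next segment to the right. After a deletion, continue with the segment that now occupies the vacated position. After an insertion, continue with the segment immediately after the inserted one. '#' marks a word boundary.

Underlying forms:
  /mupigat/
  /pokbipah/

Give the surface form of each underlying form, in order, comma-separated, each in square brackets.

[mbgat], [pogpah]

/mupigat/:
  Rule 1 Syncope: [mupigat] → [mpgat]
  Rule 2 Regressive Voicing Assimilation: [mpgat] → [mbgat]
  Rule 3 Final Obstruent Devoicing: no change — [mbgat]
  Rule 4 Geminate Reduction: no change — [mbgat]
  Rule 5 Initial Consonant Epenthesis: no change — [mbgat]
/pokbipah/:
  Rule 1 Syncope: [pokbipah] → [pokbpah]
  Rule 2 Regressive Voicing Assimilation: [pokbpah] → [pogppah]
  Rule 3 Final Obstruent Devoicing: no change — [pogppah]
  Rule 4 Geminate Reduction: [pogppah] → [pogpah]
  Rule 5 Initial Consonant Epenthesis: no change — [pogpah]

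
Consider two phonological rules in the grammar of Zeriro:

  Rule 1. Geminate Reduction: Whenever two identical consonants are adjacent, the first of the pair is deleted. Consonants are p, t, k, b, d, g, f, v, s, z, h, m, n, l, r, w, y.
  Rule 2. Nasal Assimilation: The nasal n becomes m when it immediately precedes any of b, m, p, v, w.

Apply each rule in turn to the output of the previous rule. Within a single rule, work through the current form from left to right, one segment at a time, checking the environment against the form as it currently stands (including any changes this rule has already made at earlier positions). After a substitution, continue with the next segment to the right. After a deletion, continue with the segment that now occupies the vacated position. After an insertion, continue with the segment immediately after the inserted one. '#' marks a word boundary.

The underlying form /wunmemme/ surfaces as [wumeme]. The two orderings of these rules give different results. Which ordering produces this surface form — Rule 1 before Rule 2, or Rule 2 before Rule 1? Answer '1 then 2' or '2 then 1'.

2 then 1

Order 1 then 2:
  1 Geminate Reduction: [wunmemme] → [wunmeme]
  2 Nasal Assimilation: [wunmeme] → [wummeme]
  result: [wummeme]
Order 2 then 1:
  2 Nasal Assimilation: [wunmemme] → [wummemme]
  1 Geminate Reduction: [wummemme] → [wumeme]
  result: [wumeme]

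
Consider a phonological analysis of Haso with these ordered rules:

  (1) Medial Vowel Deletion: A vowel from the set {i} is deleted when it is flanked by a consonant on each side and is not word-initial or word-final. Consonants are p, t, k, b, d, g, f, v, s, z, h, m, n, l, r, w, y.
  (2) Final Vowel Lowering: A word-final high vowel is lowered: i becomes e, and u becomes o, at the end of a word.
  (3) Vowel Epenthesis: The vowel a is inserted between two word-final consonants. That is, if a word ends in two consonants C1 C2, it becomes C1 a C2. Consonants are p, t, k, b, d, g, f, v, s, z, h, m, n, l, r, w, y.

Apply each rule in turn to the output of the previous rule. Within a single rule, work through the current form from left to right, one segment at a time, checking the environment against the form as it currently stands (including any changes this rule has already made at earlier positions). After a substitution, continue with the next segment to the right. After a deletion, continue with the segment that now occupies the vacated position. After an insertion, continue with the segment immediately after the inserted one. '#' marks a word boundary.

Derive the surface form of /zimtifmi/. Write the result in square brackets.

[zmtfme]

(1) Medial Vowel Deletion: [zimtifmi] → [zmtfmi]
(2) Final Vowel Lowering: [zmtfmi] → [zmtfme]
(3) Vowel Epenthesis: no change — [zmtfme]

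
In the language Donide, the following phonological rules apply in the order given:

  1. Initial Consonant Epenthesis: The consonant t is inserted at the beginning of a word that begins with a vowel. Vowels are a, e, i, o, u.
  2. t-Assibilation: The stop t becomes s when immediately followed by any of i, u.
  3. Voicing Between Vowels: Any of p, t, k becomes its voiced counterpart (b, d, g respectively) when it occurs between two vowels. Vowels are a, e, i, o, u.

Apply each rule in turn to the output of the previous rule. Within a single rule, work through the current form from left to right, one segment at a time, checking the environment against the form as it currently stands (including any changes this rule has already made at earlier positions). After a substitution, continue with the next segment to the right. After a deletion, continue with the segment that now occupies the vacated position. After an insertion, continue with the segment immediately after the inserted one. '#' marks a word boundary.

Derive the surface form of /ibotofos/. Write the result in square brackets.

1 Initial Consonant Epenthesis: [ibotofos] → [tibotofos]
2 t-Assibilation: [tibotofos] → [sibotofos]
3 Voicing Between Vowels: [sibotofos] → [sibodofos]

[sibodofos]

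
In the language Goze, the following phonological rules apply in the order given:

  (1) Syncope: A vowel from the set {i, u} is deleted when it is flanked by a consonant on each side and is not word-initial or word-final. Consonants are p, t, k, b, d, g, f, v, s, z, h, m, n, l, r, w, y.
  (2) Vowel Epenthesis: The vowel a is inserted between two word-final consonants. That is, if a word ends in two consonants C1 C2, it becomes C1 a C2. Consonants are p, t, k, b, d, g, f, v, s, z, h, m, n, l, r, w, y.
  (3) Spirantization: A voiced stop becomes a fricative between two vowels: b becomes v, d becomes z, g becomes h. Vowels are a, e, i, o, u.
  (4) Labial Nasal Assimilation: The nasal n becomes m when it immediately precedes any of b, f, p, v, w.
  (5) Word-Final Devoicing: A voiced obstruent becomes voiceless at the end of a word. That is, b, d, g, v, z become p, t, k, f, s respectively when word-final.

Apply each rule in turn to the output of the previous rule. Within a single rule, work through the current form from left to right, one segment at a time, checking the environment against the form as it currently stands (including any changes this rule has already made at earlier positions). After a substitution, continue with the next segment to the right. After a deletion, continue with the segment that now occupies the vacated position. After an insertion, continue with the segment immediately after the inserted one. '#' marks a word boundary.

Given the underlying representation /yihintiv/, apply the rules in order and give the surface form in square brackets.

[yhntaf]

(1) Syncope: [yihintiv] → [yhntv]
(2) Vowel Epenthesis: [yhntv] → [yhntav]
(3) Spirantization: no change — [yhntav]
(4) Labial Nasal Assimilation: no change — [yhntav]
(5) Word-Final Devoicing: [yhntav] → [yhntaf]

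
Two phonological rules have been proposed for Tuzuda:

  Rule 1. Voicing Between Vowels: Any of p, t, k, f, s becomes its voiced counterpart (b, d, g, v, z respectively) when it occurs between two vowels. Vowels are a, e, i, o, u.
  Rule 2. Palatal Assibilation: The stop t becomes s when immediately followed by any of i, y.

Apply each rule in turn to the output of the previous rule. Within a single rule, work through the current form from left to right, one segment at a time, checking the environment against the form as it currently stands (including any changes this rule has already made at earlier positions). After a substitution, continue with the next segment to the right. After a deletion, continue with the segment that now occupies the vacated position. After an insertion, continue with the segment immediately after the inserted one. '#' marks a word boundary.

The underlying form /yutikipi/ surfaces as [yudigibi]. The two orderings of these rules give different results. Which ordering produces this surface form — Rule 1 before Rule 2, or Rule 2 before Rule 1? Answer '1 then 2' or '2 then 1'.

Order 1 then 2:
  1 Voicing Between Vowels: [yutikipi] → [yudigibi]
  2 Palatal Assibilation: no change — [yudigibi]
  result: [yudigibi]
Order 2 then 1:
  2 Palatal Assibilation: [yutikipi] → [yusikipi]
  1 Voicing Between Vowels: [yusikipi] → [yuzigibi]
  result: [yuzigibi]

1 then 2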